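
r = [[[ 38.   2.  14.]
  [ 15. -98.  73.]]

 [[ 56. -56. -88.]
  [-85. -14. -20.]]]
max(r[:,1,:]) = 73.0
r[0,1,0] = 15.0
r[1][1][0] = -85.0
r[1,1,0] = -85.0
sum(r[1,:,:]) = -207.0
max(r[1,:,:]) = 56.0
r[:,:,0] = [[38.0, 15.0], [56.0, -85.0]]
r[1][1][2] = -20.0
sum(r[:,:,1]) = -166.0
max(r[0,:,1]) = 2.0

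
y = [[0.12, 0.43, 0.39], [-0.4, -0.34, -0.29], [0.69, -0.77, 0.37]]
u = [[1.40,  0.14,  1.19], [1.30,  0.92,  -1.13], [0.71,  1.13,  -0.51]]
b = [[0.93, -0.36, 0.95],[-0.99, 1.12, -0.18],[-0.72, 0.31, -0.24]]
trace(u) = 1.81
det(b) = 0.32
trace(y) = 0.15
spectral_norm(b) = 2.05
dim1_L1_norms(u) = [2.73, 3.35, 2.35]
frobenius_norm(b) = 2.20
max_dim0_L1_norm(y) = 1.54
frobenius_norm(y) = 1.38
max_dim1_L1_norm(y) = 1.83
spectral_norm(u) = 2.42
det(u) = 2.08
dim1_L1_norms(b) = [2.24, 2.29, 1.27]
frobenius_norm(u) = 3.04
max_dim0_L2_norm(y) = 0.95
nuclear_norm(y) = 2.09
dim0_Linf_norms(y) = [0.69, 0.77, 0.39]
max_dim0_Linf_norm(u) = 1.4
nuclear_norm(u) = 4.68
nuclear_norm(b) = 3.02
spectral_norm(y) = 1.11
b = u @ y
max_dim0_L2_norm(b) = 1.54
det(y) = 0.15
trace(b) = 1.81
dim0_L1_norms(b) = [2.64, 1.79, 1.37]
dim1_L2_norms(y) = [0.59, 0.6, 1.1]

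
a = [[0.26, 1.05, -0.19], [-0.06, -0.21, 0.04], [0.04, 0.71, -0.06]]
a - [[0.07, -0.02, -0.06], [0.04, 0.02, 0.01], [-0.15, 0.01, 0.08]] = [[0.19, 1.07, -0.13], [-0.10, -0.23, 0.03], [0.19, 0.7, -0.14]]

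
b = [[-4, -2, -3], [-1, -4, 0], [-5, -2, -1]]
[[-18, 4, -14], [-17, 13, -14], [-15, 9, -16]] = b @ [[1, -1, 2], [4, -3, 3], [2, 2, 0]]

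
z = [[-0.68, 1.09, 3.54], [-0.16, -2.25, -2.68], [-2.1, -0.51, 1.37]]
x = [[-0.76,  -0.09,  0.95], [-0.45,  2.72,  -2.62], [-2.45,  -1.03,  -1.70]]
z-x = [[0.08, 1.18, 2.59], [0.29, -4.97, -0.06], [0.35, 0.52, 3.07]]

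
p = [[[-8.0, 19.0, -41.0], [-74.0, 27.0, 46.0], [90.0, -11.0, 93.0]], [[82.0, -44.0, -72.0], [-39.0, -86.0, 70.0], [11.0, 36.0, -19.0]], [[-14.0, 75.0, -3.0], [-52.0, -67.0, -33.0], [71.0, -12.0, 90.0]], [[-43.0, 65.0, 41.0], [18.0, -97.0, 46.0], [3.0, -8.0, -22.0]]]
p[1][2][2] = -19.0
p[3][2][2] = -22.0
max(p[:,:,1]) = 75.0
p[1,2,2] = -19.0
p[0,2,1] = -11.0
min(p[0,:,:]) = -74.0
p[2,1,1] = -67.0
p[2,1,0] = -52.0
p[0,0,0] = -8.0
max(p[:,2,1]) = 36.0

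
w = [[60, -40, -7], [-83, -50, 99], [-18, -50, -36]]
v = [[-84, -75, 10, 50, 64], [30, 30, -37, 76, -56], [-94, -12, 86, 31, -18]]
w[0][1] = -40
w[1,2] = 99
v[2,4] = -18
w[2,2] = -36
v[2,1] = -12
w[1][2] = 99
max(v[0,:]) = 64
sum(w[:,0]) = -41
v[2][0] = -94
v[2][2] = 86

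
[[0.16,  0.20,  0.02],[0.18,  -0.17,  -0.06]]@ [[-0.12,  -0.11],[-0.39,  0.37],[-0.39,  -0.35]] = [[-0.11, 0.05], [0.07, -0.06]]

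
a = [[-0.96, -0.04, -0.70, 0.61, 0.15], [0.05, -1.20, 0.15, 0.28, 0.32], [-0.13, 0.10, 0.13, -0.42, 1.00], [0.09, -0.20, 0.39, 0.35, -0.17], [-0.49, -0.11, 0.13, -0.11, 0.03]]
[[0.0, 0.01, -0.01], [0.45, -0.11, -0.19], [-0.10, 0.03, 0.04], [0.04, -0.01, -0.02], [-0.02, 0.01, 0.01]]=a@[[0.10, -0.03, -0.04],[-0.4, 0.10, 0.17],[-0.13, 0.03, 0.06],[-0.01, 0.00, 0.0],[-0.03, 0.01, 0.01]]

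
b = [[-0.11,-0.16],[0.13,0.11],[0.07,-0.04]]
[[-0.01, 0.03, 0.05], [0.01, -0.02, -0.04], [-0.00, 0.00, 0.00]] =b @ [[0.02, -0.06, -0.12], [0.04, -0.13, -0.24]]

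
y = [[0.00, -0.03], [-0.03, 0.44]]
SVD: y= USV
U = [[-0.07, 1.00], [1.00, 0.07]]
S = [0.44, 0.0]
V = [[-0.07, 1.0], [-1.0, -0.07]]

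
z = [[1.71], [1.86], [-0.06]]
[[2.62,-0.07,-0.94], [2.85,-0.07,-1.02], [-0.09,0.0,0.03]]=z @ [[1.53, -0.04, -0.55]]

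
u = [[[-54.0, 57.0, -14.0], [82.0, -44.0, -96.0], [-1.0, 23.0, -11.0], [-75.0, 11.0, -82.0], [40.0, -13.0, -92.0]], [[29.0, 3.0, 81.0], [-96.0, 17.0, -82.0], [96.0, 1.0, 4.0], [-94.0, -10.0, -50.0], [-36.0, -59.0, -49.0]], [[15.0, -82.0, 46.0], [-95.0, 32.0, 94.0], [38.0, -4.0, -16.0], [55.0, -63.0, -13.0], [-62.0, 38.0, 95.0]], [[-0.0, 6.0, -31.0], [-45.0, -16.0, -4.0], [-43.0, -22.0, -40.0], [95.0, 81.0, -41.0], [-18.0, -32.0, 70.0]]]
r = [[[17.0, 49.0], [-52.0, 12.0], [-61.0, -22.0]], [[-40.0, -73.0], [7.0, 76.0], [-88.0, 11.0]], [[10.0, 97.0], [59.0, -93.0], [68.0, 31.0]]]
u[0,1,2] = -96.0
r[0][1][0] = -52.0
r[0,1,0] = -52.0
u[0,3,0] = -75.0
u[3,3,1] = 81.0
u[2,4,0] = -62.0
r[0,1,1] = 12.0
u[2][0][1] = -82.0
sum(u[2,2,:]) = 18.0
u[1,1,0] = -96.0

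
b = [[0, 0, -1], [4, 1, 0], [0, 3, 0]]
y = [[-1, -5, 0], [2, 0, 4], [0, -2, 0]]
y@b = [[-20, -5, 1], [0, 12, -2], [-8, -2, 0]]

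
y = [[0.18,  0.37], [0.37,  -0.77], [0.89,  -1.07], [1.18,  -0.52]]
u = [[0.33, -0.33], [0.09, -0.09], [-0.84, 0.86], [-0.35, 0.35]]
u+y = [[0.51,  0.04], [0.46,  -0.86], [0.05,  -0.21], [0.83,  -0.17]]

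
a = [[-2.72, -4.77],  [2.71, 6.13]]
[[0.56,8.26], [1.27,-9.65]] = a @ [[-2.54,-1.23],[1.33,-1.03]]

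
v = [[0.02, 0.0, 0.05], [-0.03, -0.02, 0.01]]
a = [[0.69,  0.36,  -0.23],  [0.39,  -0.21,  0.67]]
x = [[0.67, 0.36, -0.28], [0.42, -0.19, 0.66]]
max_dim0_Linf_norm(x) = 0.67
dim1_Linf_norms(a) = [0.69, 0.67]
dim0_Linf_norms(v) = [0.03, 0.02, 0.05]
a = x + v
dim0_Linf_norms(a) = [0.69, 0.36, 0.67]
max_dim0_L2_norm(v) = 0.05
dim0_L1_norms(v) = [0.05, 0.02, 0.06]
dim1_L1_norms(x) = [1.31, 1.27]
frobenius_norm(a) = 1.14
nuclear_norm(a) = 1.61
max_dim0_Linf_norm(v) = 0.05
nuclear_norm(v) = 0.09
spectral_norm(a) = 0.83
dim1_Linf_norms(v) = [0.05, 0.03]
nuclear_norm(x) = 1.62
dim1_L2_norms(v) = [0.05, 0.04]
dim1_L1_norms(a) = [1.28, 1.27]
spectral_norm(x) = 0.83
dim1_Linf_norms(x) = [0.67, 0.66]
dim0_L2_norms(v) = [0.04, 0.02, 0.05]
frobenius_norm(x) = 1.14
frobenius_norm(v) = 0.07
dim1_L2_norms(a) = [0.81, 0.8]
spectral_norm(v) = 0.05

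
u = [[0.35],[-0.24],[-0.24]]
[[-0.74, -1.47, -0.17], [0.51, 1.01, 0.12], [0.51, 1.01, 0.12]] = u @ [[-2.11, -4.2, -0.48]]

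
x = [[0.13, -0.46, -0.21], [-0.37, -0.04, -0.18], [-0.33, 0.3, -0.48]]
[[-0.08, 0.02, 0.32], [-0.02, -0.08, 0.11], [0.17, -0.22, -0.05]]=x @ [[0.13,0.09,-0.14],  [0.31,-0.15,-0.65],  [-0.24,0.30,-0.2]]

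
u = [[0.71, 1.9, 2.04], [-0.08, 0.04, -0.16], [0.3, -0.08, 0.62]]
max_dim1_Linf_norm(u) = 2.04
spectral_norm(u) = 2.92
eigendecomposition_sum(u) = [[(0.71+0j), 0.92-0.00j, 1.78-0.00j], [-0.08-0.00j, -0.10+0.00j, (-0.2+0j)], [0.30+0.00j, 0.39-0.00j, (0.75-0j)]] + [[(-0+0j), (0.49-0.57j), (0.13-0.16j)], [(-0+0j), 0.07-0.07j, (0.02-0.02j)], [-0j, -0.23+0.27j, -0.06+0.08j]] + [[-0.00-0.00j, (0.49+0.57j), 0.13+0.16j], [(-0-0j), 0.07+0.07j, 0.02+0.02j], [0j, (-0.23-0.27j), (-0.06-0.08j)]]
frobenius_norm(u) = 2.96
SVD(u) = [[-0.99, -0.17, -0.01], [0.04, -0.27, 0.96], [-0.16, 0.95, 0.28]] @ diag([2.916743957630916, 0.5316998005765498, 8.769485293181135e-05]) @ [[-0.26, -0.64, -0.73], [0.35, -0.76, 0.54], [-0.90, -0.12, 0.42]]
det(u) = 0.00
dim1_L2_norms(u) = [2.88, 0.18, 0.69]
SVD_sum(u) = [[0.74,1.83,2.09],  [-0.03,-0.07,-0.08],  [0.12,0.3,0.35]] + [[-0.03, 0.07, -0.05], [-0.05, 0.11, -0.08], [0.18, -0.38, 0.27]] + [[0.0, 0.0, -0.00], [-0.0, -0.00, 0.00], [-0.0, -0.0, 0.0]]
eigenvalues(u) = [(1.35+0j), (0.01+0.01j), (0.01-0.01j)]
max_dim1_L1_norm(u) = 4.65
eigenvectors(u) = [[(-0.92+0j), (0.9+0j), 0.90-0.00j],[0.10+0.00j, 0.12+0.01j, (0.12-0.01j)],[(-0.39+0j), -0.42-0.00j, (-0.42+0j)]]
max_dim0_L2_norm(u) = 2.14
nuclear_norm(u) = 3.45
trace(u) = 1.37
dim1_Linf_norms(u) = [2.04, 0.16, 0.62]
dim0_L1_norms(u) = [1.09, 2.02, 2.82]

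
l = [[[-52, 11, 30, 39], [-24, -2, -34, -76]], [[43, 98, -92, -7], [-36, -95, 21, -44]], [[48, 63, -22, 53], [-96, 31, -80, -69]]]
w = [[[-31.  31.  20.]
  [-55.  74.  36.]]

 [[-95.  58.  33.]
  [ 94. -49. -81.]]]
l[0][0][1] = 11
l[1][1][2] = 21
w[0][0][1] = 31.0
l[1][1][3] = -44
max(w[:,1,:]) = 94.0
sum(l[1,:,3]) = -51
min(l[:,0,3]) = -7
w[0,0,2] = 20.0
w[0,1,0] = -55.0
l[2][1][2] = -80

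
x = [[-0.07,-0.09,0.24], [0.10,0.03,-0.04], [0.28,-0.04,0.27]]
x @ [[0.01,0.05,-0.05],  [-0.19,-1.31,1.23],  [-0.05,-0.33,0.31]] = [[0.0, 0.04, -0.03], [-0.0, -0.02, 0.02], [-0.0, -0.02, 0.02]]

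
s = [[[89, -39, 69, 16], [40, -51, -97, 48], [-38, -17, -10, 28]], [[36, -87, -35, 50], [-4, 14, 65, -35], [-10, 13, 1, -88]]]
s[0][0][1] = -39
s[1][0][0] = 36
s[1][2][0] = -10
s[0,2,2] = -10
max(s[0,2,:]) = 28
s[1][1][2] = 65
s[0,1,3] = 48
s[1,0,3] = 50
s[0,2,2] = -10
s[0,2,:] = [-38, -17, -10, 28]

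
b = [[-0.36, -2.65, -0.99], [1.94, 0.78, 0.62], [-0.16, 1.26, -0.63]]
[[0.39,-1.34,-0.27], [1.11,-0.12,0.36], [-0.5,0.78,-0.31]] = b @ [[0.65, -0.27, 0.09], [-0.27, 0.56, -0.05], [0.09, -0.05, 0.37]]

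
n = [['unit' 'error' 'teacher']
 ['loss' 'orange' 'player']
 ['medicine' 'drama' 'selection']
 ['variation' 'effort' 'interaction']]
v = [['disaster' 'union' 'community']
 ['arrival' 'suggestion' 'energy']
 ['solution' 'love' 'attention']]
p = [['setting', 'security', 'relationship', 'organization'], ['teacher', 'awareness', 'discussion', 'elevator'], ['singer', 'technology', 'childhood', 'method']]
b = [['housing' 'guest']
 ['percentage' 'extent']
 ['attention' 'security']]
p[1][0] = 'teacher'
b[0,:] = ['housing', 'guest']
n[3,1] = 'effort'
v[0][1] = 'union'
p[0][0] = 'setting'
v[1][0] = 'arrival'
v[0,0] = 'disaster'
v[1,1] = 'suggestion'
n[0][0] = 'unit'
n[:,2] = ['teacher', 'player', 'selection', 'interaction']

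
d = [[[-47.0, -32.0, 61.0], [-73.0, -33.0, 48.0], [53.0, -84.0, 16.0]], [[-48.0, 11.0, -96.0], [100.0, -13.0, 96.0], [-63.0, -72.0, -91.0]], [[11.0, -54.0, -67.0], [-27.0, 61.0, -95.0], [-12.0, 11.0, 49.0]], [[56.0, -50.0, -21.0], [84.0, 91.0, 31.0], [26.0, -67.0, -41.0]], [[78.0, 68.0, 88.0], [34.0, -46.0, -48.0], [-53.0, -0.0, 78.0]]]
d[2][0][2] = -67.0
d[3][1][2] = 31.0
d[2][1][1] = 61.0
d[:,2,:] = [[53.0, -84.0, 16.0], [-63.0, -72.0, -91.0], [-12.0, 11.0, 49.0], [26.0, -67.0, -41.0], [-53.0, -0.0, 78.0]]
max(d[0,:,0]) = 53.0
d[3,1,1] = 91.0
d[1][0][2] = -96.0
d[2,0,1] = -54.0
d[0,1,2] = 48.0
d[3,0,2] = -21.0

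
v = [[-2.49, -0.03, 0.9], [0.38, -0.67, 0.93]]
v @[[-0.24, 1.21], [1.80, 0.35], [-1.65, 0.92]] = [[-0.94, -2.20], [-2.83, 1.08]]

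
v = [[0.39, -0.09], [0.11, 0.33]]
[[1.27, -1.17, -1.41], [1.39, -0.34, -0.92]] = v @ [[3.94,-3.0,-3.96], [2.91,-0.02,-1.46]]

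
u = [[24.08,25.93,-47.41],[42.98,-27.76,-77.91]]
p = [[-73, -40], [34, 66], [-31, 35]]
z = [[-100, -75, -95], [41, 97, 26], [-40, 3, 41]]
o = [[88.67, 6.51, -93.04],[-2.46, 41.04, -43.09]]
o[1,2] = -43.09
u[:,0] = [24.08, 42.98]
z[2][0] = -40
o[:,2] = [-93.04, -43.09]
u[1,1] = -27.76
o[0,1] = 6.51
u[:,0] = [24.08, 42.98]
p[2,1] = 35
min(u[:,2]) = -77.91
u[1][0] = 42.98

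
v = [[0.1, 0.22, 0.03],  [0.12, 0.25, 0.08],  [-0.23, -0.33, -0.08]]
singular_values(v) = [0.55, 0.05, 0.03]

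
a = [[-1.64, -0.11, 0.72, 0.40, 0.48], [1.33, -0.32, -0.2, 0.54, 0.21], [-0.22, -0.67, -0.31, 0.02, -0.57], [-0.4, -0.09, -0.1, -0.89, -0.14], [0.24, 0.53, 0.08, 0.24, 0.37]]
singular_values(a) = [2.28, 1.39, 1.02, 0.4, 0.09]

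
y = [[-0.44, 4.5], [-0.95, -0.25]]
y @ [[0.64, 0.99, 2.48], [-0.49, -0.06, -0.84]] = [[-2.49,  -0.71,  -4.87],[-0.49,  -0.93,  -2.15]]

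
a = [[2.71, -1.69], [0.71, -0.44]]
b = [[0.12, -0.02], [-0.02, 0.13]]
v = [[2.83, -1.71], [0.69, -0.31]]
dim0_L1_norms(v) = [3.52, 2.02]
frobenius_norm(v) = 3.39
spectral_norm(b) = 0.15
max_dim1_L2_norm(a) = 3.19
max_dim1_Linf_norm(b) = 0.13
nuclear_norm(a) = 3.30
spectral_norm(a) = 3.30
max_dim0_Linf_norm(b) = 0.13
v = b + a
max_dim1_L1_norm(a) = 4.4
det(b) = 0.02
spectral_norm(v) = 3.39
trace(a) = 2.27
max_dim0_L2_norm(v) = 2.91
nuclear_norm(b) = 0.25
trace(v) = 2.52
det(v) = 0.30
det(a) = 0.01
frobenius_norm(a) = 3.30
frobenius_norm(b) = 0.18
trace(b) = 0.25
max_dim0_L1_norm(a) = 3.42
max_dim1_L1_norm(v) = 4.54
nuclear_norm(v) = 3.48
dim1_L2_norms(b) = [0.12, 0.13]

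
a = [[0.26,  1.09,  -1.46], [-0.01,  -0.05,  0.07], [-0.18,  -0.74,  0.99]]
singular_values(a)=[2.23, 0.0, 0.0]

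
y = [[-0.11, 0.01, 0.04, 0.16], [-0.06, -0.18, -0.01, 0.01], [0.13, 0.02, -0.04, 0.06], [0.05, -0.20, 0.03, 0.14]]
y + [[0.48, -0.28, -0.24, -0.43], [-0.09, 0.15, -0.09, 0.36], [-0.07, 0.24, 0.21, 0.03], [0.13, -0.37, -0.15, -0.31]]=[[0.37, -0.27, -0.20, -0.27],[-0.15, -0.03, -0.10, 0.37],[0.06, 0.26, 0.17, 0.09],[0.18, -0.57, -0.12, -0.17]]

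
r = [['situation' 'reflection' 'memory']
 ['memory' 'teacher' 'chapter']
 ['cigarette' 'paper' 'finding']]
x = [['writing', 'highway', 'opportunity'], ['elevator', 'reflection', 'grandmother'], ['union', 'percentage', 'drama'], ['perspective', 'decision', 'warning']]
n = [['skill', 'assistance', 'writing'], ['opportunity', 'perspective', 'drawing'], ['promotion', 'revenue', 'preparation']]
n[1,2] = 'drawing'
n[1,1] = 'perspective'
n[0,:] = ['skill', 'assistance', 'writing']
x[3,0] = 'perspective'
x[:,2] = ['opportunity', 'grandmother', 'drama', 'warning']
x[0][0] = 'writing'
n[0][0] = 'skill'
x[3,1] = 'decision'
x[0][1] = 'highway'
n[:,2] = ['writing', 'drawing', 'preparation']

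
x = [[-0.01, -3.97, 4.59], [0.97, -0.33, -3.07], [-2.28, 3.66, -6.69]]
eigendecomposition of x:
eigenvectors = [[-0.60+0.00j, (-0.6-0j), (0.16+0j)], [(0.29+0.5j), 0.29-0.50j, 0.79+0.00j], [0.55-0.00j, (0.55+0j), 0.60+0.00j]]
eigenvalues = [(-2.28+3.37j), (-2.28-3.37j), (-2.46+0j)]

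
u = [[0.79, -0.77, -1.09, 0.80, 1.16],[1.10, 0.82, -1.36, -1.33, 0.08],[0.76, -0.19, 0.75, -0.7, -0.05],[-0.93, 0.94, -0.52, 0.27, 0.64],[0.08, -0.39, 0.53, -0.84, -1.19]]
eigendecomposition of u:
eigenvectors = [[0.01+0.54j, 0.01-0.54j, -0.32-0.23j, (-0.32+0.23j), -0.16+0.00j],[0.64+0.00j, 0.64-0.00j, (-0.2-0.32j), (-0.2+0.32j), -0.59+0.00j],[0.36-0.06j, 0.36+0.06j, (-0.05-0.11j), -0.05+0.11j, 0.54+0.00j],[(-0.21-0.32j), -0.21+0.32j, (-0.49-0.3j), -0.49+0.30j, (-0.45+0j)],[0.11+0.05j, 0.11-0.05j, (0.6+0j), 0.60-0.00j, (0.36+0j)]]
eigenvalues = [(0.52+1.71j), (0.52-1.71j), (-0.45+0.51j), (-0.45-0.51j), (1.29+0j)]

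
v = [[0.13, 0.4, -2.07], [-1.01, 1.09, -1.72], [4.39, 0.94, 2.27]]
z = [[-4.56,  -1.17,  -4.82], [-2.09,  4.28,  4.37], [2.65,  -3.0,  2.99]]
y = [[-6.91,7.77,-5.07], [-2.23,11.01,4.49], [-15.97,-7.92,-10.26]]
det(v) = 10.30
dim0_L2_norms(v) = [4.51, 1.49, 3.52]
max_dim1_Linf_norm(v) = 4.39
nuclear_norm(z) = 16.75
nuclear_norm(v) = 8.54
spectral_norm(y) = 21.71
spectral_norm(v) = 5.35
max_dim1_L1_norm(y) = 34.15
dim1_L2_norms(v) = [2.11, 2.27, 5.03]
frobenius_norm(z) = 10.59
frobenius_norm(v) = 5.91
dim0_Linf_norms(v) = [4.39, 1.09, 2.27]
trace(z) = 2.71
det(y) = -1181.08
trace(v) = 3.49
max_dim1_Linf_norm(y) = 15.97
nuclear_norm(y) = 40.17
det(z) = -114.55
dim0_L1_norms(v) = [5.53, 2.43, 6.06]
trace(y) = -6.16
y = v @ z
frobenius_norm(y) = 26.52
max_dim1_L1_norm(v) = 7.6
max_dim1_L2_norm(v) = 5.03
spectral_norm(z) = 8.13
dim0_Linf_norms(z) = [4.56, 4.28, 4.82]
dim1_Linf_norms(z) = [4.82, 4.37, 3.0]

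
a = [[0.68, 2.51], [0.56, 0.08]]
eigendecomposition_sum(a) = [[1.00, 1.64], [0.37, 0.6]] + [[-0.32, 0.87], [0.19, -0.52]]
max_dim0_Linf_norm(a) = 2.51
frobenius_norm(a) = 2.66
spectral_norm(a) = 2.61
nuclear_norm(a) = 3.13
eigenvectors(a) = [[0.94, -0.85],  [0.35, 0.52]]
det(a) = -1.35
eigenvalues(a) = [1.6, -0.84]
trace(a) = 0.76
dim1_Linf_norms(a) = [2.51, 0.56]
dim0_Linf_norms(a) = [0.68, 2.51]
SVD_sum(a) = [[0.72, 2.5], [0.06, 0.22]] + [[-0.04, 0.01], [0.5, -0.14]]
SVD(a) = [[-1.00, -0.09], [-0.09, 1.0]] @ diag([2.6104756620821967, 0.517606817648796]) @ [[-0.28, -0.96], [0.96, -0.28]]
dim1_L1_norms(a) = [3.19, 0.64]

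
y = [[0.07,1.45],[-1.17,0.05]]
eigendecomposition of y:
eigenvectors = [[(0.74+0j), (0.74-0j)], [(-0.01+0.67j), -0.01-0.67j]]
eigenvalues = [(0.06+1.3j), (0.06-1.3j)]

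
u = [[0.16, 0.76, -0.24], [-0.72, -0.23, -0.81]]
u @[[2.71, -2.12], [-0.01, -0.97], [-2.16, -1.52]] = [[0.94, -0.71],[-0.20, 2.98]]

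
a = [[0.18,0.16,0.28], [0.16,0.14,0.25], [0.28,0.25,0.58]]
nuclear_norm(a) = 0.90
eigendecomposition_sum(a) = [[0.16, 0.14, 0.30], [0.14, 0.13, 0.27], [0.3, 0.27, 0.56]] + [[-0.00, 0.0, -0.0], [0.00, -0.0, 0.0], [-0.0, 0.00, -0.0]] + [[0.02, 0.02, -0.02], [0.02, 0.01, -0.02], [-0.02, -0.02, 0.02]]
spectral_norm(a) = 0.85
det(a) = -0.00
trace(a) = 0.90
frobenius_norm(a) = 0.85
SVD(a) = [[-0.43, -0.63, -0.65], [-0.39, -0.52, 0.76], [-0.81, 0.58, -0.01]] @ diag([0.8476576117048245, 0.05361851198241256, 0.0012761236872369085]) @ [[-0.43, -0.39, -0.81], [-0.63, -0.52, 0.58], [0.65, -0.76, 0.01]]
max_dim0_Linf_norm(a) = 0.58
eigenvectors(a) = [[-0.43, -0.65, -0.63], [-0.39, 0.76, -0.52], [-0.81, -0.01, 0.58]]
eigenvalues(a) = [0.85, -0.0, 0.05]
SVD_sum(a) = [[0.16, 0.14, 0.30], [0.14, 0.13, 0.27], [0.30, 0.27, 0.56]] + [[0.02, 0.02, -0.02], [0.02, 0.01, -0.02], [-0.02, -0.02, 0.02]] + [[-0.0, 0.00, -0.0],[0.0, -0.00, 0.00],[-0.0, 0.0, -0.00]]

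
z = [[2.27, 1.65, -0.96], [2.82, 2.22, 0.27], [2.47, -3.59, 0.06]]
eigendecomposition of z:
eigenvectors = [[-0.63+0.00j, (-0.08-0.29j), (-0.08+0.29j)], [(-0.74+0j), (-0.07+0.3j), (-0.07-0.3j)], [(0.24+0j), (-0.9+0j), (-0.9-0j)]]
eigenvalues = [(4.55+0j), (-0+2j), (-0-2j)]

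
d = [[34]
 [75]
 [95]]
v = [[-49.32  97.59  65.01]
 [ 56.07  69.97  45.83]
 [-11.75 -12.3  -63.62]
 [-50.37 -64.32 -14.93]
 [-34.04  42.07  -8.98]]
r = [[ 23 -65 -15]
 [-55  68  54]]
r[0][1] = -65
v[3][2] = -14.93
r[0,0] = 23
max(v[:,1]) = 97.59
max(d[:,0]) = 95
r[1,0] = -55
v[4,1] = 42.07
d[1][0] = 75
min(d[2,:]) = 95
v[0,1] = 97.59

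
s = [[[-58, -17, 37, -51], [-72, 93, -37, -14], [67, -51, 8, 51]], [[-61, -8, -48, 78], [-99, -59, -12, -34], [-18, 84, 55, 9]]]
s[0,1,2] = -37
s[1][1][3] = -34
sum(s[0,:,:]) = -44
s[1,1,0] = -99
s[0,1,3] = -14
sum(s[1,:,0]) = -178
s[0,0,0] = -58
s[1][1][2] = -12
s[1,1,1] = -59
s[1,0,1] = -8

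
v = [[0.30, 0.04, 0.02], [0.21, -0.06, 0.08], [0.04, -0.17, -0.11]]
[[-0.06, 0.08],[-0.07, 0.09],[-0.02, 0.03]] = v@ [[-0.21, 0.28], [0.18, -0.24], [-0.14, 0.18]]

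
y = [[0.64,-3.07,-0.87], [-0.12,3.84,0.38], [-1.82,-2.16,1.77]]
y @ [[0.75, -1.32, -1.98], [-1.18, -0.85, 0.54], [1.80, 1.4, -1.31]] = [[2.54, 0.55, -1.79],[-3.94, -2.57, 1.81],[4.37, 6.72, 0.12]]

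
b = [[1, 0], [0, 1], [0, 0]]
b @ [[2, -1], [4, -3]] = [[2, -1], [4, -3], [0, 0]]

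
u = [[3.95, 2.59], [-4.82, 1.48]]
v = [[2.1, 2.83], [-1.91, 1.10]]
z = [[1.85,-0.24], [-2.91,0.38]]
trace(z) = 2.23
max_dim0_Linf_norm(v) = 2.83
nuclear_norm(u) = 9.19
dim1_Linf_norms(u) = [3.95, 4.82]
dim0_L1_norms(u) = [8.77, 4.07]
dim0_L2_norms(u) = [6.23, 2.98]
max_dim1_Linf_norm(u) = 4.82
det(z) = 0.00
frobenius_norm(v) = 4.16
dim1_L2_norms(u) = [4.72, 5.04]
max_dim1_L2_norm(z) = 2.93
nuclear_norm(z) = 3.48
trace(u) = 5.43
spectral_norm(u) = 6.26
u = v + z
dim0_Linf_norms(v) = [2.1, 2.83]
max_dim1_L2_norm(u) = 5.04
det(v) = 7.72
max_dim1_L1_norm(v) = 4.93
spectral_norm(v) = 3.54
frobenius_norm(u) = 6.91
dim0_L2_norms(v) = [2.84, 3.04]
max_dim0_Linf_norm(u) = 4.82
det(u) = 18.33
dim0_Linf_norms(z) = [2.91, 0.38]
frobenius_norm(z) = 3.48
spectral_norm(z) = 3.48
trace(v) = 3.20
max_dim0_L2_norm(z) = 3.45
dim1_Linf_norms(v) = [2.83, 1.91]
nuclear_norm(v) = 5.72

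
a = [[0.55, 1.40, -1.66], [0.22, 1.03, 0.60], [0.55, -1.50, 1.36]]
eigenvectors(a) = [[0.77+0.00j, (0.77-0j), -0.93+0.00j],[-0.24+0.06j, -0.24-0.06j, -0.34+0.00j],[(-0.31-0.5j), -0.31+0.50j, 0.16+0.00j]]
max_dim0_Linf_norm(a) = 1.66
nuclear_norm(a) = 4.95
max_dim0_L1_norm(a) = 3.93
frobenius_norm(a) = 3.30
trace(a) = 2.94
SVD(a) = [[-0.73, -0.14, -0.67], [-0.11, 0.99, -0.08], [0.68, 0.02, -0.74]] @ diag([2.978218376407875, 1.1752838087854123, 0.7990139368204374]) @ [[-0.02, -0.72, 0.69], [0.13, 0.68, 0.72], [-0.99, 0.10, 0.08]]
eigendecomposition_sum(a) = [[-0.07+0.47j, -0.26-1.05j, -0.95+0.48j],[-0.02-0.15j, 0.17+0.31j, 0.26-0.23j],[(0.33-0.15j), -0.58+0.60j, (0.7+0.43j)]] + [[(-0.07-0.47j), (-0.26+1.05j), -0.95-0.48j], [-0.02+0.15j, 0.17-0.31j, (0.26+0.23j)], [(0.33+0.15j), (-0.58-0.6j), 0.70-0.43j]] + [[(0.69-0j), (1.91-0j), (0.24-0j)], [(0.25-0j), 0.70-0.00j, (0.09-0j)], [-0.12+0.00j, -0.33+0.00j, (-0.04+0j)]]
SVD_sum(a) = [[0.04, 1.56, -1.50], [0.01, 0.24, -0.23], [-0.04, -1.45, 1.39]] + [[-0.02,-0.11,-0.12], [0.15,0.80,0.83], [0.00,0.01,0.01]] + [[0.53, -0.05, -0.04], [0.06, -0.01, -0.01], [0.58, -0.06, -0.05]]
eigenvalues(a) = [(0.8+1.2j), (0.8-1.2j), (1.35+0j)]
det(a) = 2.80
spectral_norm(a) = 2.98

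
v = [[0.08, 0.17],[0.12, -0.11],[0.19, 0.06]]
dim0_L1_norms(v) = [0.39, 0.34]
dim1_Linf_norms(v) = [0.17, 0.12, 0.19]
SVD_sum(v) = [[0.13, 0.08], [0.04, 0.02], [0.17, 0.1]] + [[-0.05, 0.09], [0.08, -0.13], [0.02, -0.04]]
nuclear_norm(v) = 0.45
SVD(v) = [[-0.62, 0.54], [-0.18, -0.81], [-0.76, -0.24]] @ diag([0.2530938232793745, 0.19350327288660712]) @ [[-0.86, -0.52], [-0.52, 0.86]]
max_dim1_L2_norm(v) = 0.2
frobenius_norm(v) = 0.32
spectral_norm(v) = 0.25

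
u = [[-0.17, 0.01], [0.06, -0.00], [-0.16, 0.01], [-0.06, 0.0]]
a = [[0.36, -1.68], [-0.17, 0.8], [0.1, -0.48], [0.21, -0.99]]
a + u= [[0.19, -1.67], [-0.11, 0.8], [-0.06, -0.47], [0.15, -0.99]]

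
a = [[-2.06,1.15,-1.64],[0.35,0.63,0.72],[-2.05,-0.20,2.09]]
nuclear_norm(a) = 6.73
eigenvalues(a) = [-2.93, 2.59, 1.0]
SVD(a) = [[-0.61, 0.77, -0.16], [0.03, -0.19, -0.98], [-0.79, -0.61, 0.09]] @ diag([3.004975605846001, 2.845017454095277, 0.8832311668887639]) @ [[0.96, -0.18, -0.21], [-0.14, 0.31, -0.94], [-0.23, -0.93, -0.28]]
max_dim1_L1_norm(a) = 4.85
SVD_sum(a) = [[-1.78, 0.33, 0.38], [0.07, -0.01, -0.02], [-2.28, 0.42, 0.49]] + [[-0.32,0.69,-2.06], [0.08,-0.17,0.50], [0.25,-0.54,1.62]] + [[0.03, 0.13, 0.04], [0.20, 0.81, 0.24], [-0.02, -0.08, -0.02]]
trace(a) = 0.66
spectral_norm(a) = 3.00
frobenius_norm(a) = 4.23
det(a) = -7.55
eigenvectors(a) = [[0.92, -0.25, 0.13],[-0.16, 0.29, 0.91],[0.37, 0.92, 0.4]]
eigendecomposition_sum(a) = [[-2.43, 0.74, -0.9], [0.44, -0.13, 0.16], [-0.98, 0.3, -0.36]] + [[0.33,0.27,-0.70], [-0.38,-0.31,0.82], [-1.21,-0.97,2.57]] + [[0.04, 0.15, -0.04], [0.3, 1.07, -0.26], [0.13, 0.47, -0.12]]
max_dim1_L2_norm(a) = 2.93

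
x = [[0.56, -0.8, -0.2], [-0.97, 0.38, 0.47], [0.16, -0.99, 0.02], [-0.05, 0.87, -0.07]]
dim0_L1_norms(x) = [1.74, 3.04, 0.76]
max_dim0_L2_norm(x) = 1.59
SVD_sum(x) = [[0.50, -0.84, -0.17], [-0.45, 0.75, 0.15], [0.46, -0.77, -0.16], [-0.38, 0.63, 0.13]] + [[0.06, 0.04, -0.03], [-0.52, -0.37, 0.31], [-0.30, -0.22, 0.18], [0.33, 0.24, -0.2]] + [[0.0, 0.00, 0.00], [0.0, 0.0, 0.0], [-0.00, -0.0, -0.00], [-0.00, -0.00, -0.00]]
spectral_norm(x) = 1.78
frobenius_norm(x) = 2.02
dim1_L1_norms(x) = [1.56, 1.82, 1.17, 0.99]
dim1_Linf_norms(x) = [0.8, 0.97, 0.99, 0.87]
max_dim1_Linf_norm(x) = 0.99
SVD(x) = [[-0.56,0.08,0.75], [0.50,-0.76,0.34], [-0.51,-0.44,-0.56], [0.42,0.48,-0.1]] @ diag([1.7836359564900963, 0.9427571627647677, 0.007190742060690145]) @ [[-0.50, 0.85, 0.17],[0.73, 0.52, -0.44],[0.46, 0.10, 0.88]]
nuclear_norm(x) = 2.73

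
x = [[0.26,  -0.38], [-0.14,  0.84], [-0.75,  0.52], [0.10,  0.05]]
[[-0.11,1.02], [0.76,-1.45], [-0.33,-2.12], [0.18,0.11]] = x@[[1.21,1.84], [1.11,-1.42]]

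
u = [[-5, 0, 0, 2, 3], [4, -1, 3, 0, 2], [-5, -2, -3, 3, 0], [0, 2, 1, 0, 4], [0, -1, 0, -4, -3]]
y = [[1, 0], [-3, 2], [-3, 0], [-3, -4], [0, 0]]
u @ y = [[-11, -8], [-2, -2], [1, -16], [-9, 4], [15, 14]]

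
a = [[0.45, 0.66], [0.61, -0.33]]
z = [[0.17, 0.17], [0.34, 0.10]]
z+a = [[0.62, 0.83], [0.95, -0.23]]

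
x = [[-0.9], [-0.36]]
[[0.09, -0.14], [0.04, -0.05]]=x @ [[-0.10, 0.15]]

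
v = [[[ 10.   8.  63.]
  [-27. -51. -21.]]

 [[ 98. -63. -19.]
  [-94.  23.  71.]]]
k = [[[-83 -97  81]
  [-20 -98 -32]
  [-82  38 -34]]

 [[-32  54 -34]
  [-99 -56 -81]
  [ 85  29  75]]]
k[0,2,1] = 38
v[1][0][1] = -63.0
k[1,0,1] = 54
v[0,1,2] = -21.0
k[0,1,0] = -20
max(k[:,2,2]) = 75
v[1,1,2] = 71.0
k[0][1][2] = -32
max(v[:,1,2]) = 71.0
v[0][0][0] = 10.0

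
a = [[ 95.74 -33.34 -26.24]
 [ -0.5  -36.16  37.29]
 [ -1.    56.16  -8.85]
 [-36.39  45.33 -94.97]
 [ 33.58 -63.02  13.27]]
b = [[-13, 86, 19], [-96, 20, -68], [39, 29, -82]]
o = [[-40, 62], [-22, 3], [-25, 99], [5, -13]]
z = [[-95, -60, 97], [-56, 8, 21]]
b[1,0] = -96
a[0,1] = -33.34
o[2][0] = -25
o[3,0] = 5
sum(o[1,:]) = -19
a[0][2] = -26.24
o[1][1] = 3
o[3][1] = -13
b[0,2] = 19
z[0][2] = 97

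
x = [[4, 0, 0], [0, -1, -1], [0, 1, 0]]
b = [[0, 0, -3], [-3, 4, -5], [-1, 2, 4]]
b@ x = [[0, -3, 0], [-12, -9, -4], [-4, 2, -2]]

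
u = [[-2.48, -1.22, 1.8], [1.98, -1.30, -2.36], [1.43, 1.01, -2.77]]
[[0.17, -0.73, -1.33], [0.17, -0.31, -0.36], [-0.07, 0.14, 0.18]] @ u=[[-3.77, -0.6, 5.71], [-1.55, -0.17, 2.03], [0.71, 0.09, -0.96]]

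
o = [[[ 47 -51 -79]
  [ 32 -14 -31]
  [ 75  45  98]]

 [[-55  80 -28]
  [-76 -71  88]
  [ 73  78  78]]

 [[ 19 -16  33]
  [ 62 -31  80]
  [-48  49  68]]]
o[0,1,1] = -14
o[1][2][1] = 78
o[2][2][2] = 68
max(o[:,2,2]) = 98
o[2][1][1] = -31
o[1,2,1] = 78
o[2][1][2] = 80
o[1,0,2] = -28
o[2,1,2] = 80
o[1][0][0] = -55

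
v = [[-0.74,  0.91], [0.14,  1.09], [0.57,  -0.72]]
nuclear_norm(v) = 2.41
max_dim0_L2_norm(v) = 1.59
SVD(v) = [[-0.66, 0.44], [-0.54, -0.84], [0.52, -0.33]] @ diag([1.7189984921664312, 0.6868363589163996]) @ [[0.41, -0.91],[-0.91, -0.41]]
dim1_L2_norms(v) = [1.17, 1.1, 0.92]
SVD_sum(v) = [[-0.47, 1.03], [-0.39, 0.85], [0.37, -0.81]] + [[-0.27, -0.12], [0.53, 0.24], [0.20, 0.09]]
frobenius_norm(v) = 1.85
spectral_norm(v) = 1.72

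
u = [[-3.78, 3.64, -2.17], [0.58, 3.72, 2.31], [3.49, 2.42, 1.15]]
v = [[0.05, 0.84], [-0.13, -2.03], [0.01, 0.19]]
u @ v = [[-0.68, -10.98], [-0.43, -6.63], [-0.13, -1.76]]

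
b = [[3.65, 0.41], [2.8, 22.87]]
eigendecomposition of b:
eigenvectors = [[-0.99, -0.02],[0.14, -1.0]]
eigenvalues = [3.59, 22.93]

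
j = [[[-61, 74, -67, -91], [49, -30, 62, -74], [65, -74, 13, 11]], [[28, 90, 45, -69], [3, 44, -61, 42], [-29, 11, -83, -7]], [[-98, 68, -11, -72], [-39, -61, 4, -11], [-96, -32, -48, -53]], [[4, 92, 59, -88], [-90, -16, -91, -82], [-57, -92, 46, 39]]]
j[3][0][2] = 59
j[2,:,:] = [[-98, 68, -11, -72], [-39, -61, 4, -11], [-96, -32, -48, -53]]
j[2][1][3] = -11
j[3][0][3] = -88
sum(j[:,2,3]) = -10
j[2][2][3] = -53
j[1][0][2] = 45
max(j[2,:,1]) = 68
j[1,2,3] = -7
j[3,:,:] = [[4, 92, 59, -88], [-90, -16, -91, -82], [-57, -92, 46, 39]]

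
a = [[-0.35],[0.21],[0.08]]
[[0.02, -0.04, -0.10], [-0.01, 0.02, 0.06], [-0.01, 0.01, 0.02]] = a @ [[-0.07,0.11,0.30]]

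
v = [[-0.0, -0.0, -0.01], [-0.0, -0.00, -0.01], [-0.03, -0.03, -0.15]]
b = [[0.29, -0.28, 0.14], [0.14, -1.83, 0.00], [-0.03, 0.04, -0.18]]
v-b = [[-0.29, 0.28, -0.15],[-0.14, 1.83, -0.01],[0.0, -0.07, 0.03]]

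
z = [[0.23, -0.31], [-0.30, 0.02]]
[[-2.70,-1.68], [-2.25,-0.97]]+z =[[-2.47,-1.99],[-2.55,-0.95]]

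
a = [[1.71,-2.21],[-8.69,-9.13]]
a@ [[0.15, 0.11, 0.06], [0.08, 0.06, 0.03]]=[[0.08, 0.06, 0.04], [-2.03, -1.50, -0.8]]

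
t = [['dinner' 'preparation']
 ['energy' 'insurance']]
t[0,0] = 'dinner'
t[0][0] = 'dinner'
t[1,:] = ['energy', 'insurance']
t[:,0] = ['dinner', 'energy']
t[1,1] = 'insurance'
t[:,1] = ['preparation', 'insurance']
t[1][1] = 'insurance'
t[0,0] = 'dinner'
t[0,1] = 'preparation'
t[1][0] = 'energy'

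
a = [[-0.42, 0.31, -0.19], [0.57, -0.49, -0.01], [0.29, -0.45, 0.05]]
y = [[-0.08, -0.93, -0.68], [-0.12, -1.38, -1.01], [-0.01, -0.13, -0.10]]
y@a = [[-0.69, 0.74, -0.01], [-1.03, 1.09, -0.01], [-0.1, 0.11, -0.0]]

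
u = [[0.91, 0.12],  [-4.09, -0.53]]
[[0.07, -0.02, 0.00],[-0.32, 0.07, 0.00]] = u @ [[0.08, -0.01, -0.0], [-0.02, -0.05, 0.00]]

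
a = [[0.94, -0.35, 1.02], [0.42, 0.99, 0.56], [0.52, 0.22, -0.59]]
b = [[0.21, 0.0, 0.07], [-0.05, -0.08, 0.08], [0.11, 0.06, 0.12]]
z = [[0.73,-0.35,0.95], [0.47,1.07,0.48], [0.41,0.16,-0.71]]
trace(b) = 0.25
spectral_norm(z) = 1.44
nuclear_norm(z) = 3.27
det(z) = -1.14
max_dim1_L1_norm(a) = 2.31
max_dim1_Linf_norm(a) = 1.02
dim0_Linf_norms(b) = [0.21, 0.08, 0.12]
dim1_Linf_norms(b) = [0.21, 0.08, 0.12]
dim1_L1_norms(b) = [0.28, 0.21, 0.29]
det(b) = -0.00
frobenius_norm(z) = 1.96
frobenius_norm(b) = 0.31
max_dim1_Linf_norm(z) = 1.07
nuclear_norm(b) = 0.47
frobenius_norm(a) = 2.05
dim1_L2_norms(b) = [0.22, 0.12, 0.17]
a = z + b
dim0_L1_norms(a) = [1.88, 1.56, 2.17]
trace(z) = 1.09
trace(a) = 1.34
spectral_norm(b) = 0.27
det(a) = -1.28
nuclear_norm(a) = 3.40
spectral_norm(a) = 1.56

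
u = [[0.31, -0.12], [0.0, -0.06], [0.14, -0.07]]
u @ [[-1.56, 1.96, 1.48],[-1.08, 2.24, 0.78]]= [[-0.35, 0.34, 0.37], [0.06, -0.13, -0.05], [-0.14, 0.12, 0.15]]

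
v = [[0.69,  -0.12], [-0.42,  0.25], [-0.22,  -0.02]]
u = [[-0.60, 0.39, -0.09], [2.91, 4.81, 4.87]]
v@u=[[-0.76, -0.31, -0.65], [0.98, 1.04, 1.26], [0.07, -0.18, -0.08]]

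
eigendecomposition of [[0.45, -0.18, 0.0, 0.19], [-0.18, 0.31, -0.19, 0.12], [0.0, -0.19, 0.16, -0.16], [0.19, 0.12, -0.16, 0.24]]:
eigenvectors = [[0.82, -0.27, 0.45, 0.22],  [-0.52, -0.51, 0.35, 0.59],  [0.15, 0.51, -0.34, 0.78],  [0.19, -0.63, -0.75, 0.05]]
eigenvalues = [0.61, 0.55, -0.0, 0.0]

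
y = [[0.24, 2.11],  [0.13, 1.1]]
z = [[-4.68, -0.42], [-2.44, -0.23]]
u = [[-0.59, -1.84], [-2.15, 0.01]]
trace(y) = 1.34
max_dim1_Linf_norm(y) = 2.11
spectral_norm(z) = 5.30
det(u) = -3.96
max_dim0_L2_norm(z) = 5.28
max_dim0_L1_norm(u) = 2.74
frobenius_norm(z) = 5.30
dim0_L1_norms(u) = [2.74, 1.85]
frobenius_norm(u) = 2.89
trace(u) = -0.58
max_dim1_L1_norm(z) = 5.1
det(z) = 0.05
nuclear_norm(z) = 5.31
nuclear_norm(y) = 2.40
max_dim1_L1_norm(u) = 2.43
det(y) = -0.01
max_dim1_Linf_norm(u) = 2.15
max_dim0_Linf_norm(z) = 4.68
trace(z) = -4.91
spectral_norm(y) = 2.40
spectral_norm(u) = 2.35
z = y @ u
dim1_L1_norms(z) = [5.1, 2.67]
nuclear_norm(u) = 4.03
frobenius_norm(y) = 2.40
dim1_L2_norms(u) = [1.93, 2.15]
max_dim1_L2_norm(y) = 2.12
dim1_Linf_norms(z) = [4.68, 2.44]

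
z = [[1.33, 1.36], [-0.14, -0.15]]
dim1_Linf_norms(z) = [1.36, 0.15]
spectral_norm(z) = 1.91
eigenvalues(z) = [1.19, -0.01]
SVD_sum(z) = [[1.33, 1.36],  [-0.14, -0.15]] + [[0.00, -0.0], [0.0, -0.00]]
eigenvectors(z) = [[0.99,-0.71], [-0.10,0.7]]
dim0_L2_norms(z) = [1.34, 1.37]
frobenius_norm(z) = 1.91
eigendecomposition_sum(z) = [[1.33, 1.35],  [-0.14, -0.14]] + [[0.0, 0.01],  [-0.00, -0.01]]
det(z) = -0.01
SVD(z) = [[-0.99, 0.11], [0.11, 0.99]] @ diag([1.9132635411478627, 0.004756271054295217]) @ [[-0.70, -0.72], [0.72, -0.7]]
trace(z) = 1.18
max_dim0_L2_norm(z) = 1.37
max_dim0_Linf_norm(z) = 1.36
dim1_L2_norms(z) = [1.9, 0.21]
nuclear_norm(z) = 1.92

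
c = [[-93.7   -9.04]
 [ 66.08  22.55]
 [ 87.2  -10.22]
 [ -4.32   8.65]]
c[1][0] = 66.08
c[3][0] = -4.32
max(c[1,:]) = 66.08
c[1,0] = 66.08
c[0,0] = -93.7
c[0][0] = -93.7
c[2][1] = -10.22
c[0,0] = -93.7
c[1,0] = 66.08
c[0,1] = -9.04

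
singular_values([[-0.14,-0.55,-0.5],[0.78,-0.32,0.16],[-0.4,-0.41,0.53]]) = [0.89, 0.76, 0.74]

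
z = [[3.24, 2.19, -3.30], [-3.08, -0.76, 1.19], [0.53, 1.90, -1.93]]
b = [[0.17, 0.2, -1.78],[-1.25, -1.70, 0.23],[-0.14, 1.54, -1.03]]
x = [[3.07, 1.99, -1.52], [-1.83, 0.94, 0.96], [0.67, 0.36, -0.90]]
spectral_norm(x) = 4.36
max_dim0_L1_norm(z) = 6.85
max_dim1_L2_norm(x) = 3.96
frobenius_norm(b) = 3.35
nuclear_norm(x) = 6.58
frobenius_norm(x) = 4.72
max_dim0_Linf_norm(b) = 1.78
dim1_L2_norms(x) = [3.96, 2.27, 1.18]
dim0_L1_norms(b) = [1.56, 3.44, 3.04]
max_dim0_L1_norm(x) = 5.57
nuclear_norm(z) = 8.70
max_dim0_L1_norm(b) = 3.44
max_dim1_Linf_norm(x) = 3.07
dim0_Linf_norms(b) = [1.25, 1.7, 1.78]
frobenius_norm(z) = 6.73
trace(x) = 3.11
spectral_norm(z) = 6.42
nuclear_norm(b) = 5.27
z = x + b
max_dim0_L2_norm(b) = 2.3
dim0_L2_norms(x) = [3.64, 2.23, 2.01]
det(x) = -3.70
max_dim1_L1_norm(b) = 3.18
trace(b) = -2.56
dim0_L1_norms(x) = [5.57, 3.29, 3.38]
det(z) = 3.77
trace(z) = 0.55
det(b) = 3.82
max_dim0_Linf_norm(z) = 3.3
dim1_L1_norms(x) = [6.58, 3.73, 1.93]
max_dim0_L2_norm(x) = 3.64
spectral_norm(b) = 2.78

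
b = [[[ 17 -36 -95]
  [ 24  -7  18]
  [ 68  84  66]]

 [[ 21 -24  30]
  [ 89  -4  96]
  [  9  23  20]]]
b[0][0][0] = 17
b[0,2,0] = 68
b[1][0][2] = 30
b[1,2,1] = 23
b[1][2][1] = 23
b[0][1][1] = -7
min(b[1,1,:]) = -4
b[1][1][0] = 89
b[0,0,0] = 17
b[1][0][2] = 30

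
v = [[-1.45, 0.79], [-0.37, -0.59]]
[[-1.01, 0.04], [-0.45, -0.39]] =v @ [[0.83, 0.25], [0.25, 0.51]]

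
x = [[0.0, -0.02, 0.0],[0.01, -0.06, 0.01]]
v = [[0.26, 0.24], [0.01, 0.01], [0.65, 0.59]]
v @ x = [[0.0,-0.02,0.00], [0.00,-0.0,0.0], [0.01,-0.05,0.01]]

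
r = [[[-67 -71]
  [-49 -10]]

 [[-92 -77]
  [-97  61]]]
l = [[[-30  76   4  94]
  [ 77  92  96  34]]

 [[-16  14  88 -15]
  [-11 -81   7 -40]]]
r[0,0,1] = -71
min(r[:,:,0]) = -97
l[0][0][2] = 4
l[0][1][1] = 92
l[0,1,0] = 77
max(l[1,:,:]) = 88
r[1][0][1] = -77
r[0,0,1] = -71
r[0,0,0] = -67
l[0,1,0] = 77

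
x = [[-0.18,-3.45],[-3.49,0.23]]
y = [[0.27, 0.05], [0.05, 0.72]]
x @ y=[[-0.22, -2.49], [-0.93, -0.01]]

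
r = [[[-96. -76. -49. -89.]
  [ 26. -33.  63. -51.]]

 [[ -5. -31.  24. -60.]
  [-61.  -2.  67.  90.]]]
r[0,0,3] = -89.0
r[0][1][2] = 63.0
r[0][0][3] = -89.0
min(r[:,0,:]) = -96.0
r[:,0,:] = [[-96.0, -76.0, -49.0, -89.0], [-5.0, -31.0, 24.0, -60.0]]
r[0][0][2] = -49.0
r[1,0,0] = -5.0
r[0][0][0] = -96.0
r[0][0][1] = -76.0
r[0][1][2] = 63.0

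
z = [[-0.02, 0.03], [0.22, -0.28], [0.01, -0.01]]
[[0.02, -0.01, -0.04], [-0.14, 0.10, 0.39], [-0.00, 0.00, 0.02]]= z@[[0.15, -0.01, 0.93], [0.60, -0.37, -0.67]]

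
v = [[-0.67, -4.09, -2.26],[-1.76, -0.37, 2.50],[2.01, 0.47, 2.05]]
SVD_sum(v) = [[-0.97, -3.38, -2.97],  [0.2, 0.71, 0.63],  [0.44, 1.54, 1.35]] + [[-0.35, -0.20, 0.34],[-1.94, -1.10, 1.89],[0.13, 0.07, -0.12]] + [[0.65,-0.51,0.37], [-0.02,0.02,-0.01], [1.44,-1.14,0.82]]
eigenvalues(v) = [(-3.46+0j), (2.24+2.18j), (2.24-2.18j)]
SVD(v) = [[-0.89, -0.18, 0.41], [0.19, -0.98, -0.02], [0.41, 0.06, 0.91]] @ diag([5.148074724933546, 2.9756322634397083, 2.208062331384033]) @ [[0.21, 0.73, 0.65], [0.66, 0.38, -0.65], [0.72, -0.56, 0.41]]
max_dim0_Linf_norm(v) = 4.09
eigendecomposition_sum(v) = [[-1.48+0.00j, -2.00+0.00j, 0.30-0.00j], [(-1.37+0j), (-1.85+0j), 0.28-0.00j], [0.65-0.00j, 0.89-0.00j, (-0.13+0j)]] + [[(0.4+0.87j), (-1.05-0.22j), -1.28+1.51j], [(-0.2-0.68j), 0.74+0.28j, 1.11-0.96j], [(0.68-0.27j), (-0.21+0.79j), (1.09+1.03j)]] + [[(0.4-0.87j), (-1.05+0.22j), -1.28-1.51j], [-0.20+0.68j, 0.74-0.28j, (1.11+0.96j)], [0.68+0.27j, -0.21-0.79j, 1.09-1.03j]]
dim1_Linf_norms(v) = [4.09, 2.5, 2.05]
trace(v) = 1.01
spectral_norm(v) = 5.15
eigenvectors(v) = [[-0.70+0.00j, 0.69+0.00j, 0.69-0.00j], [-0.65+0.00j, (-0.5-0.08j), (-0.5+0.08j)], [0.31+0.00j, 0.03-0.52j, 0.03+0.52j]]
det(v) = -33.82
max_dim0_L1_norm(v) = 6.81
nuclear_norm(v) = 10.33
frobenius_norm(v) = 6.34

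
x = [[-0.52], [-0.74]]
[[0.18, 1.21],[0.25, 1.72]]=x@ [[-0.34, -2.32]]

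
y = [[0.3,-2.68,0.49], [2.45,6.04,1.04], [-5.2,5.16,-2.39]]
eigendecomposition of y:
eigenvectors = [[(0.29+0.16j),  (0.29-0.16j),  -0.29+0.00j], [0.04-0.05j,  0.04+0.05j,  (0.72+0j)], [-0.94+0.00j,  (-0.94-0j),  0.63+0.00j]]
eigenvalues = [(-1.01+1.19j), (-1.01-1.19j), (5.96+0j)]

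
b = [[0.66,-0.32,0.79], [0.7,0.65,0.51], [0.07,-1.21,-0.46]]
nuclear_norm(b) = 3.09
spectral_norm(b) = 1.59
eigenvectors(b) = [[0.62+0.00j, 0.62-0.00j, -0.57+0.00j], [0.28-0.54j, (0.28+0.54j), (-0.02+0j)], [(0.12+0.48j), (0.12-0.48j), (0.82+0j)]]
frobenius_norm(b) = 2.00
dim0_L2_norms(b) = [0.96, 1.41, 1.05]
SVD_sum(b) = [[0.16, 0.33, 0.24], [0.37, 0.77, 0.56], [-0.42, -0.85, -0.62]] + [[0.61,-0.62,0.44], [0.16,-0.16,0.12], [0.38,-0.38,0.27]] + [[-0.11, -0.03, 0.11],[0.16, 0.04, -0.17],[0.11, 0.03, -0.11]]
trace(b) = 0.85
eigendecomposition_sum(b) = [[0.40+0.19j, -0.27+0.51j, (0.28+0.14j)], [(0.35-0.27j), (0.32+0.47j), 0.25-0.18j], [-0.07+0.35j, (-0.45-0.11j), (-0.06+0.24j)]] + [[0.40-0.19j, (-0.27-0.51j), (0.28-0.14j)], [(0.35+0.27j), (0.32-0.47j), 0.25+0.18j], [-0.07-0.35j, (-0.45+0.11j), (-0.06-0.24j)]] + [[(-0.15-0j), 0.21-0.00j, 0.24-0.00j], [(-0-0j), 0.01-0.00j, (0.01-0j)], [0.21+0.00j, -0.31+0.00j, (-0.34+0j)]]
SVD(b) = [[-0.27, -0.83, 0.49], [-0.64, -0.22, -0.73], [0.71, -0.51, -0.47]] @ diag([1.59051429738946, 1.1743276742989155, 0.3263721544118219]) @ [[-0.37, -0.75, -0.55], [-0.63, 0.63, -0.45], [-0.69, -0.18, 0.70]]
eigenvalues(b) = [(0.67+0.9j), (0.67-0.9j), (-0.48+0j)]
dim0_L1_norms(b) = [1.43, 2.18, 1.76]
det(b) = -0.61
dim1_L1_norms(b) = [1.77, 1.86, 1.74]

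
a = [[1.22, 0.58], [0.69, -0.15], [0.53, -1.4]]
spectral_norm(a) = 1.56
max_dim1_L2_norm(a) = 1.5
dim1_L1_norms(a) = [1.8, 0.84, 1.93]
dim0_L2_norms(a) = [1.5, 1.52]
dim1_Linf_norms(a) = [1.22, 0.69, 1.4]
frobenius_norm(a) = 2.14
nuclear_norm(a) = 3.02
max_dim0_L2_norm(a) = 1.52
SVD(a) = [[-0.18, 0.9], [-0.35, 0.31], [-0.92, -0.3]] @ diag([1.5571971302182483, 1.4626814751134478]) @ [[-0.61, 0.79], [0.79, 0.61]]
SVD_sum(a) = [[0.17,-0.22],[0.33,-0.43],[0.87,-1.14]] + [[1.05, 0.8], [0.36, 0.28], [-0.34, -0.26]]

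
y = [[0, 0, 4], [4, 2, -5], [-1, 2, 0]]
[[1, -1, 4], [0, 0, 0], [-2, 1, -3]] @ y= [[-8, 6, 9], [0, 0, 0], [7, -4, -13]]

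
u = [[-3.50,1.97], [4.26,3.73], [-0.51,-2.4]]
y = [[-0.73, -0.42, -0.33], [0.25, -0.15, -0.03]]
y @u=[[0.93, -2.21], [-1.5, 0.01]]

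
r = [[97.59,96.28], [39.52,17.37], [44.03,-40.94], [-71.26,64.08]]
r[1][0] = 39.52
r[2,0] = 44.03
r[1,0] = 39.52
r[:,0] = [97.59, 39.52, 44.03, -71.26]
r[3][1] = 64.08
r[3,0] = -71.26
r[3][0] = -71.26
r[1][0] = 39.52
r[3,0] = -71.26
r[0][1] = 96.28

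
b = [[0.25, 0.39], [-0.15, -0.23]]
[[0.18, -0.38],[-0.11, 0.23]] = b @ [[0.48, -1.04], [0.15, -0.32]]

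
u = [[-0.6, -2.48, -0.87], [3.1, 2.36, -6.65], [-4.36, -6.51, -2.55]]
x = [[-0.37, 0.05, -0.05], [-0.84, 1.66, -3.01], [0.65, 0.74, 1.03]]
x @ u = [[0.60, 1.36, 0.12], [18.77, 25.60, -2.63], [-2.59, -6.57, -8.11]]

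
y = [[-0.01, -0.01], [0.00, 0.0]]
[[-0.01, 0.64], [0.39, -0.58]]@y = [[0.0, 0.0], [-0.0, -0.00]]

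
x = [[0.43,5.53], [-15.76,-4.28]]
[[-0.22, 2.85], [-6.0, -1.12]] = x @[[0.40, -0.07], [-0.07, 0.52]]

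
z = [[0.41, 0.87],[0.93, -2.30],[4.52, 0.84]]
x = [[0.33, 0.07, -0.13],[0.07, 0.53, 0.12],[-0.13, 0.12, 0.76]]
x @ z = [[-0.39,0.02], [1.06,-1.06], [3.49,0.25]]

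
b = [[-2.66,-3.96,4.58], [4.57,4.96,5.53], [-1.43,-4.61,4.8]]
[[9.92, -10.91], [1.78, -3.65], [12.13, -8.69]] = b @ [[0.73, 1.85],  [-1.63, -0.50],  [1.18, -1.74]]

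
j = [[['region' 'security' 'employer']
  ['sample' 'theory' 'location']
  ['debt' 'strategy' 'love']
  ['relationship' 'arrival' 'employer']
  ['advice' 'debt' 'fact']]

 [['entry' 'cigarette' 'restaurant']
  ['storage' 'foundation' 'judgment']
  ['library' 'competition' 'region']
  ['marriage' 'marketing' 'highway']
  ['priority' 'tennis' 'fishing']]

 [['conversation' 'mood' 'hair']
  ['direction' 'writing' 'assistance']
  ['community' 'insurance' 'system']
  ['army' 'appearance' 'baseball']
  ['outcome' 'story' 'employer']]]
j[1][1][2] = 'judgment'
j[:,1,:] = [['sample', 'theory', 'location'], ['storage', 'foundation', 'judgment'], ['direction', 'writing', 'assistance']]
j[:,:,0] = [['region', 'sample', 'debt', 'relationship', 'advice'], ['entry', 'storage', 'library', 'marriage', 'priority'], ['conversation', 'direction', 'community', 'army', 'outcome']]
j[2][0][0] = 'conversation'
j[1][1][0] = 'storage'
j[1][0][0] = 'entry'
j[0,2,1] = 'strategy'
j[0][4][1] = 'debt'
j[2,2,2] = 'system'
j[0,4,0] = 'advice'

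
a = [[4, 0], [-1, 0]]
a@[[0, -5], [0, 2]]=[[0, -20], [0, 5]]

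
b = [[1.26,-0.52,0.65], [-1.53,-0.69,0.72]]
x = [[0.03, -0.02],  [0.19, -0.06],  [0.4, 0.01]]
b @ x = [[0.20, 0.01], [0.11, 0.08]]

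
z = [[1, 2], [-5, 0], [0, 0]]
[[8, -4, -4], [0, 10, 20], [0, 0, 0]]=z @ [[0, -2, -4], [4, -1, 0]]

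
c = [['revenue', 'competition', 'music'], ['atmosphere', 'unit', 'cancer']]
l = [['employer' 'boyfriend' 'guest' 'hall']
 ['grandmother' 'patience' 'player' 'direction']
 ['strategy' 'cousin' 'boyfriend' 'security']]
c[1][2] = 'cancer'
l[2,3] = 'security'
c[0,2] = 'music'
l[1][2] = 'player'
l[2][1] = 'cousin'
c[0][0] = 'revenue'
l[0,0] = 'employer'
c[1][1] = 'unit'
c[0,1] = 'competition'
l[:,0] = ['employer', 'grandmother', 'strategy']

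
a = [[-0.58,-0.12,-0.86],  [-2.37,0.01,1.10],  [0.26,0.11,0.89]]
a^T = [[-0.58, -2.37, 0.26], [-0.12, 0.01, 0.11], [-0.86, 1.1, 0.89]]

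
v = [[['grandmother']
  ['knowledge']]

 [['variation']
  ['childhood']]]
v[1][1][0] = 'childhood'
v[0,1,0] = 'knowledge'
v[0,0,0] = 'grandmother'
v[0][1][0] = 'knowledge'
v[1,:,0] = ['variation', 'childhood']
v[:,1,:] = [['knowledge'], ['childhood']]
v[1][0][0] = 'variation'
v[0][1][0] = 'knowledge'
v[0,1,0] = 'knowledge'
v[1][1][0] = 'childhood'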